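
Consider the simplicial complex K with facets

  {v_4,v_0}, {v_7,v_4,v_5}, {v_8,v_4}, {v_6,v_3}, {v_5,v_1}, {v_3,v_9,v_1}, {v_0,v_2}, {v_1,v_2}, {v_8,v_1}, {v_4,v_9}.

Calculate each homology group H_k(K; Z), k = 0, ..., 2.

Fix the vertex order v_0 < v_1 < v_2 < v_3 < v_4 < v_5 < v_6 < v_7 < v_8 < v_9 and write every simplex with vertices in increasing order. Then dim K = 2 and the simplices of K are:

  0-simplices (10): [v_0], [v_1], [v_2], [v_3], [v_4], [v_5], [v_6], [v_7], [v_8], [v_9]
  1-simplices (14): [v_0,v_2], [v_0,v_4], [v_1,v_2], [v_1,v_3], [v_1,v_5], [v_1,v_8], [v_1,v_9], [v_3,v_6], [v_3,v_9], [v_4,v_5], [v_4,v_7], [v_4,v_8], [v_4,v_9], [v_5,v_7]
  2-simplices (2): [v_1,v_3,v_9], [v_4,v_5,v_7]

so the chain groups are C_0 ≅ Z^10, C_1 ≅ Z^14, C_2 ≅ Z^2.

∂_1: C_1 → C_0 sends each edge [p,q] (with p < q) to q − p.
This gives a 10×14 integer matrix of rank 9; reducing to Smith normal form yields diagonal entries (1,1,1,1,1,1,1,1,1).

Boundary ∂_2: C_2 → C_1 sends each 2-simplex [p,q,r] to [q,r] − [p,r] + [p,q]. For instance
  ∂[v_1,v_3,v_9] = [v_3,v_9] − [v_1,v_9] + [v_1,v_3],
  ∂[v_4,v_5,v_7] = [v_5,v_7] − [v_4,v_7] + [v_4,v_5].
The resulting 14×2 matrix has rank 2, and its Smith normal form has invariant factors (1,1).

Now H_k = ker ∂_k / im ∂_{k+1}, so:

  H_0: rank C_0 − rank ∂_1 = 10 − 9 = 1, and the invariant factors of ∂_1 are all 1, so H_0 ≅ Z.
  H_1: rank ker ∂_1 − rank ∂_2 = (14 − 9) − 2 = 3, and the invariant factors of ∂_2 are all 1, so H_1 ≅ Z^3.
  H_2: rank ker ∂_2 − rank ∂_3 = (2 − 2) − 0 = 0, and there is no ∂_3, so H_2 ≅ 0.

H_0 ≅ Z,  H_1 ≅ Z^3,  H_2 = 0.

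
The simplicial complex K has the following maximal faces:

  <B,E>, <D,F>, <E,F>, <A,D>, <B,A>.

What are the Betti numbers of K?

Fix the vertex order A < B < D < E < F and write every simplex with vertices in increasing order. Then dim K = 1 and the simplices of K are:

  0-simplices (5): A, B, D, E, F
  1-simplices (5): AB, AD, BE, DF, EF

giving chain groups C_0 ≅ Z^5, C_1 ≅ Z^5.

The boundary map ∂_1: C_1 → C_0 is given by ∂[p,q] = [q] − [p]. For instance
  ∂DF = F − D.
The resulting 5×5 matrix has rank 4, and its Smith normal form has invariant factors (1,1,1,1).

Computing H_k = (kernel of ∂_k) / (image of ∂_{k+1}):

  H_0: rank C_0 − rank ∂_1 = 5 − 4 = 1, and the invariant factors of ∂_1 are all 1, so H_0 = Z.
  H_1: rank ker ∂_1 − rank ∂_2 = (5 − 4) − 0 = 1, and there is no ∂_2, so H_1 = Z.

(K is a triangulation of the circle S^1.)

Hence the Betti numbers are b_0 = 1, b_1 = 1.

b_0 = 1, b_1 = 1.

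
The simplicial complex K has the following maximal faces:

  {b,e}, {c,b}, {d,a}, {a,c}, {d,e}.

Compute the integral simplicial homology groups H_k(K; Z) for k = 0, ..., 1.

H_0 ≅ Z,  H_1 ≅ Z.

Take the total order a < b < c < d < e on the vertex set. Then K (dimension 1) consists of the simplices:

  0-simplices (5): a, b, c, d, e
  1-simplices (5): ac, ad, bc, be, de

Hence C_0 ≅ Z^5, C_1 ≅ Z^5.

Boundary ∂_1: C_1 → C_0 is given by ∂[p,q] = [q] − [p]. For instance
  ∂ac = c − a.
The resulting 5×5 matrix has rank 4, and its Smith normal form has invariant factors (1,1,1,1).

From H_k ≅ ker(∂_k) / im(∂_{k+1}) we obtain:

  H_0: rank C_0 − rank ∂_1 = 5 − 4 = 1, and the invariant factors of ∂_1 are all 1, so H_0 ≅ Z.
  H_1: rank ker ∂_1 − rank ∂_2 = (5 − 4) − 0 = 1, and there is no ∂_2, so H_1 ≅ Z.

As a check, the Euler characteristic is 5 − 5 = 0, which agrees with 1 − 1 = 0.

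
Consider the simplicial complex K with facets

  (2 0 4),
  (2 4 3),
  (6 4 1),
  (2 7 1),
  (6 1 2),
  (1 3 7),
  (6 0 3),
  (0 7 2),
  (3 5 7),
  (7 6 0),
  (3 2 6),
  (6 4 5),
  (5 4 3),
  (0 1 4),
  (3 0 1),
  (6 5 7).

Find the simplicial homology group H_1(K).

Fix the vertex order 0 < 1 < 2 < 3 < 4 < 5 < 6 < 7 and write every simplex with vertices in increasing order. Then dim K = 2 and the simplices of K are:

  0-simplices (8): [0], [1], [2], [3], [4], [5], [6], [7]
  1-simplices (24): (24 of them)
  2-simplices (16): [0,1,3], [0,1,4], [0,2,4], [0,2,7], [0,3,6], [0,6,7], [1,2,6], [1,2,7], [1,3,7], [1,4,6], [2,3,4], [2,3,6], [3,4,5], [3,5,7], [4,5,6], [5,6,7]

so the chain groups are C_0 ≅ Z^8, C_1 ≅ Z^24, C_2 ≅ Z^16.

The boundary map ∂_1: C_1 → C_0 maps an edge to its endpoints' difference, ∂[p,q] = q − p.
The resulting 8×24 matrix has rank 7, and its Smith normal form has invariant factors (1,1,1,1,1,1,1).

The boundary map ∂_2: C_2 → C_1 maps a triangle to the signed sum of its edges. For instance
  ∂[0,3,6] = [3,6] − [0,6] + [0,3],
  ∂[1,2,7] = [2,7] − [1,7] + [1,2].
The resulting 24×16 matrix has rank 15, and its Smith normal form has invariant factors (1,1,1,1,1,1,1,1,1,1,1,1,1,1,1).

Reading off H_k = ker ∂_k / im ∂_{k+1}:

  H_1: rank ker ∂_1 − rank ∂_2 = (24 − 7) − 15 = 2, and the invariant factors of ∂_2 are all 1, so H_1 ≅ Z^2.

H_1 = Z^2.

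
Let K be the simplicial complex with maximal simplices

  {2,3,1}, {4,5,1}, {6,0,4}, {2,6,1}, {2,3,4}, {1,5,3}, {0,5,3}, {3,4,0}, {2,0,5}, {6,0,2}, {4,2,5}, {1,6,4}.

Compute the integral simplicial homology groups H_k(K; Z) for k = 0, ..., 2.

H_0 = Z,  H_1 = Z/2Z,  H_2 = 0.

Take the total order 0 < 1 < 2 < 3 < 4 < 5 < 6 on the vertex set. Then K (dimension 2) consists of the simplices:

  0-simplices (7): [0], [1], [2], [3], [4], [5], [6]
  1-simplices (18): [0,2], [0,3], [0,4], [0,5], [0,6], [1,2], [1,3], [1,4], [1,5], [1,6], [2,3], [2,4], [2,5], [2,6], [3,4], [3,5], [4,5], [4,6]
  2-simplices (12): [0,2,5], [0,2,6], [0,3,4], [0,3,5], [0,4,6], [1,2,3], [1,2,6], [1,3,5], [1,4,5], [1,4,6], [2,3,4], [2,4,5]

Hence C_0 ≅ Z^7, C_1 ≅ Z^18, C_2 ≅ Z^12.

Boundary ∂_1: C_1 → C_0 maps an edge to its endpoints' difference, ∂[p,q] = q − p.
As a 7×18 matrix over Z this has rank 6, with invariant factors (1,1,1,1,1,1).

The boundary map ∂_2: C_2 → C_1 acts by ∂[p,q,r] = [q,r] − [p,r] + [p,q]. For instance
  ∂[0,2,5] = [2,5] − [0,5] + [0,2],
  ∂[1,3,5] = [3,5] − [1,5] + [1,3].
As a 18×12 matrix over Z this has rank 12, with invariant factors (1,1,1,1,1,1,1,1,1,1,1,2).

Computing H_k = (kernel of ∂_k) / (image of ∂_{k+1}):

  H_0: rank C_0 − rank ∂_1 = 7 − 6 = 1, and the invariant factors of ∂_1 are all 1, so H_0 ≅ Z.
  H_1: rank ker ∂_1 − rank ∂_2 = (18 − 6) − 12 = 0, and ∂_2 has invariant factor 2 > 1, so H_1 ≅ Z/2Z.
  H_2: rank ker ∂_2 − rank ∂_3 = (12 − 12) − 0 = 0, and there is no ∂_3, so H_2 ≅ 0.

(K is a triangulation of the real projective plane RP^2.)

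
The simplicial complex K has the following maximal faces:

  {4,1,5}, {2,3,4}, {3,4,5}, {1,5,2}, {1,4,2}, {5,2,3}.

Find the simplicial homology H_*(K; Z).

Fix the vertex order 1 < 2 < 3 < 4 < 5 and write every simplex with vertices in increasing order. Then dim K = 2 and the simplices of K are:

  0-simplices (5): [1], [2], [3], [4], [5]
  1-simplices (9): [1,2], [1,4], [1,5], [2,3], [2,4], [2,5], [3,4], [3,5], [4,5]
  2-simplices (6): [1,2,4], [1,2,5], [1,4,5], [2,3,4], [2,3,5], [3,4,5]

Hence C_0 ≅ Z^5, C_1 ≅ Z^9, C_2 ≅ Z^6.

The boundary map ∂_1: C_1 → C_0 sends each edge [p,q] (with p < q) to q − p. For instance
  ∂[1,4] = [4] − [1].
The resulting 5×9 matrix has rank 4, and its Smith normal form has invariant factors (1,1,1,1).

Boundary ∂_2: C_2 → C_1 acts by ∂[p,q,r] = [q,r] − [p,r] + [p,q]. For instance
  ∂[1,4,5] = [4,5] − [1,5] + [1,4],
  ∂[1,2,5] = [2,5] − [1,5] + [1,2].
As a 9×6 matrix over Z this has rank 5, with invariant factors (1,1,1,1,1).

Now H_k = ker ∂_k / im ∂_{k+1}, so:

  H_0: rank C_0 − rank ∂_1 = 5 − 4 = 1, and the invariant factors of ∂_1 are all 1, so H_0 ≅ Z.
  H_1: rank ker ∂_1 − rank ∂_2 = (9 − 4) − 5 = 0, and the invariant factors of ∂_2 are all 1, so H_1 ≅ 0.
  H_2: rank ker ∂_2 − rank ∂_3 = (6 − 5) − 0 = 1, and there is no ∂_3, so H_2 ≅ Z.

As a check, the Euler characteristic is 5 − 9 + 6 = 2, which agrees with 1 − 0 + 1 = 2.
(K is a triangulation of the 2-sphere S^2.)

H_0 = Z,  H_1 = 0,  H_2 = Z.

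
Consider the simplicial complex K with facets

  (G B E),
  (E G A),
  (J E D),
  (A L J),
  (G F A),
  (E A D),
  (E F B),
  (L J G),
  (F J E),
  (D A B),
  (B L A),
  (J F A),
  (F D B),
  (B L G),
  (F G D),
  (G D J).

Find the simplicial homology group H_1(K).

We work with the vertex ordering A < B < D < E < F < G < J < L. The simplices of K, each written with vertices in increasing order, are:

  0-simplices (8): A, B, D, E, F, G, J, L
  1-simplices (24): AB, AD, AE, AF, AG, AJ, AL, BD, BE, BF, BG, BL, DE, DF, DG, DJ, EF, EG, EJ, FG, FJ, GJ, GL, JL
  2-simplices (16): ABD, ABL, ADE, AEG, AFG, AFJ, AJL, BDF, BEF, BEG, BGL, DEJ, DFG, DGJ, EFJ, GJL

so the chain groups are C_0 ≅ Z^8, C_1 ≅ Z^24, C_2 ≅ Z^16.

∂_1: C_1 → C_0 maps an edge to its endpoints' difference, ∂[p,q] = q − p. For instance
  ∂DE = E − D.
As a 8×24 matrix over Z this has rank 7, with invariant factors (1,1,1,1,1,1,1).

Boundary ∂_2: C_2 → C_1 maps a triangle to the signed sum of its edges. For instance
  ∂BDF = DF − BF + BD,
  ∂GJL = JL − GL + GJ.
The resulting 24×16 matrix has rank 15, and its Smith normal form has invariant factors (1,1,1,1,1,1,1,1,1,1,1,1,1,1,1).

From H_k ≅ ker(∂_k) / im(∂_{k+1}) we obtain:

  H_1: rank ker ∂_1 − rank ∂_2 = (24 − 7) − 15 = 2, and the invariant factors of ∂_2 are all 1, so H_1 = Z^2.

(K is a triangulation of the torus T^2.)

H_1 ≅ Z^2.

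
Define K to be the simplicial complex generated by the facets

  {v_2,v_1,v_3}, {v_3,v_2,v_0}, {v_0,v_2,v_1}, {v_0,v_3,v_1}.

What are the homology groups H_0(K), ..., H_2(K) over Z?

H_0 ≅ Z,  H_1 = 0,  H_2 ≅ Z.

Order the vertices as v_0 < v_1 < v_2 < v_3. Listing each simplex with vertices in this order, K has dimension 2 with simplices:

  0-simplices (4): [v_0], [v_1], [v_2], [v_3]
  1-simplices (6): [v_0,v_1], [v_0,v_2], [v_0,v_3], [v_1,v_2], [v_1,v_3], [v_2,v_3]
  2-simplices (4): [v_0,v_1,v_2], [v_0,v_1,v_3], [v_0,v_2,v_3], [v_1,v_2,v_3]

so the chain groups are C_0 ≅ Z^4, C_1 ≅ Z^6, C_2 ≅ Z^4.

The boundary map ∂_1: C_1 → C_0 maps an edge to its endpoints' difference, ∂[p,q] = q − p. For instance
  ∂[v_1,v_2] = [v_2] − [v_1].
As a 4×6 matrix over Z this has rank 3, with invariant factors (1,1,1).

∂_2: C_2 → C_1 acts by ∂[p,q,r] = [q,r] − [p,r] + [p,q]. For instance
  ∂[v_0,v_1,v_2] = [v_1,v_2] − [v_0,v_2] + [v_0,v_1],
  ∂[v_1,v_2,v_3] = [v_2,v_3] − [v_1,v_3] + [v_1,v_2].
This gives a 6×4 integer matrix of rank 3; reducing to Smith normal form yields diagonal entries (1,1,1).

From H_k ≅ ker(∂_k) / im(∂_{k+1}) we obtain:

  H_0: rank C_0 − rank ∂_1 = 4 − 3 = 1, and the invariant factors of ∂_1 are all 1, so H_0 ≅ Z.
  H_1: rank ker ∂_1 − rank ∂_2 = (6 − 3) − 3 = 0, and the invariant factors of ∂_2 are all 1, so H_1 ≅ 0.
  H_2: rank ker ∂_2 − rank ∂_3 = (4 − 3) − 0 = 1, and there is no ∂_3, so H_2 ≅ Z.

As a check, the Euler characteristic is 4 − 6 + 4 = 2, which agrees with 1 − 0 + 1 = 2.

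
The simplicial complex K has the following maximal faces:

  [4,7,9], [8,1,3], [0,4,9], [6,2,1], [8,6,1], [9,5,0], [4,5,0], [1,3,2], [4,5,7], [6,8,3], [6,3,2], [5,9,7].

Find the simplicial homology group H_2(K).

Take the total order 0 < 1 < 2 < 3 < 4 < 5 < 6 < 7 < 8 < 9 on the vertex set. Then K (dimension 2) consists of the simplices:

  0-simplices (10): [0], [1], [2], [3], [4], [5], [6], [7], [8], [9]
  1-simplices (18): [0,4], [0,5], [0,9], [1,2], [1,3], [1,6], [1,8], [2,3], [2,6], [3,6], [3,8], [4,5], [4,7], [4,9], [5,7], [5,9], [6,8], [7,9]
  2-simplices (12): [0,4,5], [0,4,9], [0,5,9], [1,2,3], [1,2,6], [1,3,8], [1,6,8], [2,3,6], [3,6,8], [4,5,7], [4,7,9], [5,7,9]

Hence C_0 ≅ Z^10, C_1 ≅ Z^18, C_2 ≅ Z^12.

∂_1: C_1 → C_0 sends each edge [p,q] (with p < q) to q − p. For instance
  ∂[2,3] = [3] − [2].
As a 10×18 matrix over Z this has rank 8, with invariant factors (1,1,1,1,1,1,1,1).

Boundary ∂_2: C_2 → C_1 maps a triangle to the signed sum of its edges. For instance
  ∂[3,6,8] = [6,8] − [3,8] + [3,6],
  ∂[0,5,9] = [5,9] − [0,9] + [0,5].
The resulting 18×12 matrix has rank 10, and its Smith normal form has invariant factors (1,1,1,1,1,1,1,1,1,1).

Now H_k = ker ∂_k / im ∂_{k+1}, so:

  H_2: rank ker ∂_2 − rank ∂_3 = (12 − 10) − 0 = 2, and there is no ∂_3, so H_2 = Z^2.

(K is a triangulation of the disjoint union of the 2-sphere S^2 and the 2-sphere S^2.)

H_2 ≅ Z^2.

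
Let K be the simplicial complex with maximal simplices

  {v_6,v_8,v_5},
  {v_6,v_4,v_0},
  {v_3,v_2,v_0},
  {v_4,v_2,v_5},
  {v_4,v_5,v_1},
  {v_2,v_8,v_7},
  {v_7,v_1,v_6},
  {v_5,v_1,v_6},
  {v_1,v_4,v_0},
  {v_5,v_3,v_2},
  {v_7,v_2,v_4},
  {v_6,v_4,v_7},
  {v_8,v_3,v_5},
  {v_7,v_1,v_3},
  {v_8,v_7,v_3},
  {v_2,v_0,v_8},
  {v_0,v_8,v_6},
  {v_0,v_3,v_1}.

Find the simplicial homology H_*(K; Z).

H_0 = Z,  H_1 = Z ⊕ Z_2,  H_2 = 0.

K has 9 vertices, 27 edges, 18 triangles.
rank ∂_0 = 0, rank ∂_1 = 8 ⇒ b_0 = 9 − 0 − 8 = 1; all invariant factors of ∂_1 are 1 so no torsion. So H_0 ≅ Z.
rank ∂_1 = 8, rank ∂_2 = 18 ⇒ b_1 = 27 − 8 − 18 = 1; ∂_2 has invariant factor(s) [2] giving torsion. So H_1 ≅ Z ⊕ Z_2.
rank ∂_2 = 18, rank ∂_3 = 0 ⇒ b_2 = 18 − 18 − 0 = 0. So H_2 ≅ 0.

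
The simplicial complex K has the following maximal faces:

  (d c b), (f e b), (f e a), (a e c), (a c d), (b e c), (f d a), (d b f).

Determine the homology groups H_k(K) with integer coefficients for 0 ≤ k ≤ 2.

Fix the vertex order a < b < c < d < e < f and write every simplex with vertices in increasing order. Then dim K = 2 and the simplices of K are:

  0-simplices (6): a, b, c, d, e, f
  1-simplices (12): ac, ad, ae, af, bc, bd, be, bf, cd, ce, df, ef
  2-simplices (8): acd, ace, adf, aef, bcd, bce, bdf, bef

so the chain groups are C_0 ≅ Z^6, C_1 ≅ Z^12, C_2 ≅ Z^8.

The boundary map ∂_1: C_1 → C_0 maps an edge to its endpoints' difference, ∂[p,q] = q − p.
This gives a 6×12 integer matrix of rank 5; reducing to Smith normal form yields diagonal entries (1,1,1,1,1).

The boundary map ∂_2: C_2 → C_1 maps a triangle to the signed sum of its edges. For instance
  ∂bdf = df − bf + bd,
  ∂bcd = cd − bd + bc.
As a 12×8 matrix over Z this has rank 7, with invariant factors (1,1,1,1,1,1,1).

Reading off H_k = ker ∂_k / im ∂_{k+1}:

  H_0: rank C_0 − rank ∂_1 = 6 − 5 = 1, and the invariant factors of ∂_1 are all 1, so H_0 ≅ Z.
  H_1: rank ker ∂_1 − rank ∂_2 = (12 − 5) − 7 = 0, and the invariant factors of ∂_2 are all 1, so H_1 ≅ 0.
  H_2: rank ker ∂_2 − rank ∂_3 = (8 − 7) − 0 = 1, and there is no ∂_3, so H_2 ≅ Z.

H_0 = Z,  H_1 = 0,  H_2 = Z.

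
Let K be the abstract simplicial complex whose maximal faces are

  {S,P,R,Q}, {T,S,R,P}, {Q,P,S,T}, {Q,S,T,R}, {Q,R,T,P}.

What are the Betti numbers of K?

b_0 = 1, b_1 = 0, b_2 = 0, b_3 = 1.

We work with the vertex ordering P < Q < R < S < T. The simplices of K, each written with vertices in increasing order, are:

  0-simplices (5): P, Q, R, S, T
  1-simplices (10): PQ, PR, PS, PT, QR, QS, QT, RS, RT, ST
  2-simplices (10): PQR, PQS, PQT, PRS, PRT, PST, QRS, QRT, QST, RST
  3-simplices (5): PQRS, PQRT, PQST, PRST, QRST

giving chain groups C_0 ≅ Z^5, C_1 ≅ Z^10, C_2 ≅ Z^10, C_3 ≅ Z^5.

The boundary map ∂_1: C_1 → C_0 sends each edge [p,q] (with p < q) to q − p.
The resulting 5×10 matrix has rank 4, and its Smith normal form has invariant factors (1,1,1,1).

∂_2: C_2 → C_1 sends each 2-simplex [p,q,r] to [q,r] − [p,r] + [p,q]. For instance
  ∂PQT = QT − PT + PQ,
  ∂QRT = RT − QT + QR.
The 10×10 boundary matrix has rank 6 and Smith normal form diag(1,1,1,1,1,1).

∂_3: C_3 → C_2 sends each 3-simplex σ to the alternating sum Σ_i (−1)^i (σ with its i-th vertex removed). For instance
  ∂QRST = RST − QST + QRT − QRS,
  ∂PQRT = QRT − PRT + PQT − PQR.
This gives a 10×5 integer matrix of rank 4; reducing to Smith normal form yields diagonal entries (1,1,1,1).

Now H_k = ker ∂_k / im ∂_{k+1}, so:

  H_0: rank C_0 − rank ∂_1 = 5 − 4 = 1, and the invariant factors of ∂_1 are all 1, so H_0 ≅ Z.
  H_1: rank ker ∂_1 − rank ∂_2 = (10 − 4) − 6 = 0, and the invariant factors of ∂_2 are all 1, so H_1 ≅ 0.
  H_2: rank ker ∂_2 − rank ∂_3 = (10 − 6) − 4 = 0, and the invariant factors of ∂_3 are all 1, so H_2 ≅ 0.
  H_3: rank ker ∂_3 − rank ∂_4 = (5 − 4) − 0 = 1, and there is no ∂_4, so H_3 ≅ Z.

As a check, the Euler characteristic is 5 − 10 + 10 − 5 = 0, which agrees with 1 − 0 + 0 − 1 = 0.

Hence the Betti numbers are b_0 = 1, b_1 = 0, b_2 = 0, b_3 = 1.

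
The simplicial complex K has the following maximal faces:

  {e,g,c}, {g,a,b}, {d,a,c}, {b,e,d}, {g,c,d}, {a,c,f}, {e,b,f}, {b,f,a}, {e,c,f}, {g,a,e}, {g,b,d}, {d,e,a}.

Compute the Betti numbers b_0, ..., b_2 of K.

b_0 = 1, b_1 = 0, b_2 = 0.

Order the vertices as a < b < c < d < e < f < g. Listing each simplex with vertices in this order, K has dimension 2 with simplices:

  0-simplices (7): a, b, c, d, e, f, g
  1-simplices (18): ab, ac, ad, ae, af, ag, bd, be, bf, bg, cd, ce, cf, cg, de, dg, ef, eg
  2-simplices (12): abf, abg, acd, acf, ade, aeg, bde, bdg, bef, cdg, cef, ceg

so the chain groups are C_0 ≅ Z^7, C_1 ≅ Z^18, C_2 ≅ Z^12.

The boundary map ∂_1: C_1 → C_0 is given by ∂[p,q] = [q] − [p].
The 7×18 boundary matrix has rank 6 and Smith normal form diag(1,1,1,1,1,1).

∂_2: C_2 → C_1 acts by ∂[p,q,r] = [q,r] − [p,r] + [p,q]. For instance
  ∂bdg = dg − bg + bd,
  ∂cdg = dg − cg + cd.
As a 18×12 matrix over Z this has rank 12, with invariant factors (1,1,1,1,1,1,1,1,1,1,1,2).

Now H_k = ker ∂_k / im ∂_{k+1}, so:

  H_0: rank C_0 − rank ∂_1 = 7 − 6 = 1, and the invariant factors of ∂_1 are all 1, so H_0 ≅ Z.
  H_1: rank ker ∂_1 − rank ∂_2 = (18 − 6) − 12 = 0, and ∂_2 has invariant factor 2 > 1, so H_1 ≅ Z/2.
  H_2: rank ker ∂_2 − rank ∂_3 = (12 − 12) − 0 = 0, and there is no ∂_3, so H_2 ≅ 0.

As a check, the Euler characteristic is 7 − 18 + 12 = 1, which agrees with 1 − 0 + 0 = 1.

Hence the Betti numbers are b_0 = 1, b_1 = 0, b_2 = 0.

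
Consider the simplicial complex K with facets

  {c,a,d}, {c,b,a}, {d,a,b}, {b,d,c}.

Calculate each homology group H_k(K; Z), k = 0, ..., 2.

H_0 = Z,  H_1 = 0,  H_2 = Z.

Take the total order a < b < c < d on the vertex set. Then K (dimension 2) consists of the simplices:

  0-simplices (4): a, b, c, d
  1-simplices (6): ab, ac, ad, bc, bd, cd
  2-simplices (4): abc, abd, acd, bcd

so the chain groups are C_0 ≅ Z^4, C_1 ≅ Z^6, C_2 ≅ Z^4.

∂_1: C_1 → C_0 sends each edge [p,q] (with p < q) to q − p.
The resulting 4×6 matrix has rank 3, and its Smith normal form has invariant factors (1,1,1).

Boundary ∂_2: C_2 → C_1 acts by ∂[p,q,r] = [q,r] − [p,r] + [p,q]. For instance
  ∂abd = bd − ad + ab,
  ∂bcd = cd − bd + bc.
The resulting 6×4 matrix has rank 3, and its Smith normal form has invariant factors (1,1,1).

From H_k ≅ ker(∂_k) / im(∂_{k+1}) we obtain:

  H_0: rank C_0 − rank ∂_1 = 4 − 3 = 1, and the invariant factors of ∂_1 are all 1, so H_0 ≅ Z.
  H_1: rank ker ∂_1 − rank ∂_2 = (6 − 3) − 3 = 0, and the invariant factors of ∂_2 are all 1, so H_1 ≅ 0.
  H_2: rank ker ∂_2 − rank ∂_3 = (4 − 3) − 0 = 1, and there is no ∂_3, so H_2 ≅ Z.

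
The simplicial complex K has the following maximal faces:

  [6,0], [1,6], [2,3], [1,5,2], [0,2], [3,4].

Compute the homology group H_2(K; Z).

Take the total order 0 < 1 < 2 < 3 < 4 < 5 < 6 on the vertex set. Then K (dimension 2) consists of the simplices:

  0-simplices (7): [0], [1], [2], [3], [4], [5], [6]
  1-simplices (8): [0,2], [0,6], [1,2], [1,5], [1,6], [2,3], [2,5], [3,4]
  2-simplices (1): [1,2,5]

Hence C_0 ≅ Z^7, C_1 ≅ Z^8, C_2 ≅ Z^1.

Boundary ∂_1: C_1 → C_0 is given by ∂[p,q] = [q] − [p].
As a 7×8 matrix over Z this has rank 6, with invariant factors (1,1,1,1,1,1).

Boundary ∂_2: C_2 → C_1 maps a triangle to the signed sum of its edges. For instance
  ∂[1,2,5] = [2,5] − [1,5] + [1,2].
The resulting 8×1 matrix has rank 1, and its Smith normal form has invariant factors (1).

Now H_k = ker ∂_k / im ∂_{k+1}, so:

  H_2: rank ker ∂_2 − rank ∂_3 = (1 − 1) − 0 = 0, and there is no ∂_3, so H_2 = 0.

H_2 = 0.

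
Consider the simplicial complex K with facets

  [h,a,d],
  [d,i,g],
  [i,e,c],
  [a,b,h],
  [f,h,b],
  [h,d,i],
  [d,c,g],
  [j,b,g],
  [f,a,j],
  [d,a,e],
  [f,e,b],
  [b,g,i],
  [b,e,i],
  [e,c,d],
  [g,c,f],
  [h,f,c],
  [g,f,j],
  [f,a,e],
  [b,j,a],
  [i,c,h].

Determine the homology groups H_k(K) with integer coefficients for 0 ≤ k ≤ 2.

H_0 = Z,  H_1 = Z × Z/2,  H_2 = 0.

Fix the vertex order a < b < c < d < e < f < g < h < i < j and write every simplex with vertices in increasing order. Then dim K = 2 and the simplices of K are:

  0-simplices (10): a, b, c, d, e, f, g, h, i, j
  1-simplices (30): ab, ad, ae, af, ah, aj, be, bf, bg, bh, bi, bj, cd, ce, cf, cg, ch, ci, de, dg, dh, di, ef, ei, fg, fh, fj, gi, gj, hi
  2-simplices (20): abh, abj, ade, adh, aef, afj, bef, bei, bfh, bgi, bgj, cde, cdg, cei, cfg, cfh, chi, dgi, dhi, fgj

giving chain groups C_0 ≅ Z^10, C_1 ≅ Z^30, C_2 ≅ Z^20.

∂_1: C_1 → C_0 is given by ∂[p,q] = [q] − [p].
The resulting 10×30 matrix has rank 9, and its Smith normal form has invariant factors (1,1,1,1,1,1,1,1,1).

∂_2: C_2 → C_1 acts by ∂[p,q,r] = [q,r] − [p,r] + [p,q]. For instance
  ∂dhi = hi − di + dh,
  ∂afj = fj − aj + af.
This gives a 30×20 integer matrix of rank 20; reducing to Smith normal form yields diagonal entries (1,1,1,1,1,1,1,1,1,1,1,1,1,1,1,1,1,1,1,2).

Computing H_k = (kernel of ∂_k) / (image of ∂_{k+1}):

  H_0: rank C_0 − rank ∂_1 = 10 − 9 = 1, and the invariant factors of ∂_1 are all 1, so H_0 = Z.
  H_1: rank ker ∂_1 − rank ∂_2 = (30 − 9) − 20 = 1, and ∂_2 has invariant factor 2 > 1, so H_1 = Z × Z/2.
  H_2: rank ker ∂_2 − rank ∂_3 = (20 − 20) − 0 = 0, and there is no ∂_3, so H_2 = 0.

As a check, the Euler characteristic is 10 − 30 + 20 = 0, which agrees with 1 − 1 + 0 = 0.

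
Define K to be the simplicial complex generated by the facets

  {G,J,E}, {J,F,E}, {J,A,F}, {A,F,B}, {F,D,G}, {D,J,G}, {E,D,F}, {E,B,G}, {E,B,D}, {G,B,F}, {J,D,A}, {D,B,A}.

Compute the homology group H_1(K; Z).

Fix the vertex order A < B < D < E < F < G < J and write every simplex with vertices in increasing order. Then dim K = 2 and the simplices of K are:

  0-simplices (7): A, B, D, E, F, G, J
  1-simplices (18): AB, AD, AF, AJ, BD, BE, BF, BG, DE, DF, DG, DJ, EF, EG, EJ, FG, FJ, GJ
  2-simplices (12): ABD, ABF, ADJ, AFJ, BDE, BEG, BFG, DEF, DFG, DGJ, EFJ, EGJ

so the chain groups are C_0 ≅ Z^7, C_1 ≅ Z^18, C_2 ≅ Z^12.

The boundary map ∂_1: C_1 → C_0 sends each edge [p,q] (with p < q) to q − p. For instance
  ∂BG = G − B.
The resulting 7×18 matrix has rank 6, and its Smith normal form has invariant factors (1,1,1,1,1,1).

The boundary map ∂_2: C_2 → C_1 sends each 2-simplex [p,q,r] to [q,r] − [p,r] + [p,q]. For instance
  ∂ADJ = DJ − AJ + AD,
  ∂EGJ = GJ − EJ + EG.
This gives a 18×12 integer matrix of rank 12; reducing to Smith normal form yields diagonal entries (1,1,1,1,1,1,1,1,1,1,1,2).

Now H_k = ker ∂_k / im ∂_{k+1}, so:

  H_1: rank ker ∂_1 − rank ∂_2 = (18 − 6) − 12 = 0, and ∂_2 has invariant factor 2 > 1, so H_1 ≅ Z/2.

(K is a triangulation of the real projective plane RP^2.)

H_1 ≅ Z/2.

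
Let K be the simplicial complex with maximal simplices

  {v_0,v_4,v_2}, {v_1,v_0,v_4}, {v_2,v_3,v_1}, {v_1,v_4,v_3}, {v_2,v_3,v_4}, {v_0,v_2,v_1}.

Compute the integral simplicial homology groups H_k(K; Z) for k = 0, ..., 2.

H_0 = Z,  H_1 = 0,  H_2 = Z.

Fix the vertex order v_0 < v_1 < v_2 < v_3 < v_4 and write every simplex with vertices in increasing order. Then dim K = 2 and the simplices of K are:

  0-simplices (5): [v_0], [v_1], [v_2], [v_3], [v_4]
  1-simplices (9): [v_0,v_1], [v_0,v_2], [v_0,v_4], [v_1,v_2], [v_1,v_3], [v_1,v_4], [v_2,v_3], [v_2,v_4], [v_3,v_4]
  2-simplices (6): [v_0,v_1,v_2], [v_0,v_1,v_4], [v_0,v_2,v_4], [v_1,v_2,v_3], [v_1,v_3,v_4], [v_2,v_3,v_4]

so the chain groups are C_0 ≅ Z^5, C_1 ≅ Z^9, C_2 ≅ Z^6.

∂_1: C_1 → C_0 sends each edge [p,q] (with p < q) to q − p. For instance
  ∂[v_0,v_1] = [v_1] − [v_0].
As a 5×9 matrix over Z this has rank 4, with invariant factors (1,1,1,1).

Boundary ∂_2: C_2 → C_1 sends each 2-simplex [p,q,r] to [q,r] − [p,r] + [p,q]. For instance
  ∂[v_2,v_3,v_4] = [v_3,v_4] − [v_2,v_4] + [v_2,v_3],
  ∂[v_0,v_1,v_2] = [v_1,v_2] − [v_0,v_2] + [v_0,v_1].
As a 9×6 matrix over Z this has rank 5, with invariant factors (1,1,1,1,1).

From H_k ≅ ker(∂_k) / im(∂_{k+1}) we obtain:

  H_0: rank C_0 − rank ∂_1 = 5 − 4 = 1, and the invariant factors of ∂_1 are all 1, so H_0 = Z.
  H_1: rank ker ∂_1 − rank ∂_2 = (9 − 4) − 5 = 0, and the invariant factors of ∂_2 are all 1, so H_1 = 0.
  H_2: rank ker ∂_2 − rank ∂_3 = (6 − 5) − 0 = 1, and there is no ∂_3, so H_2 = Z.

As a check, the Euler characteristic is 5 − 9 + 6 = 2, which agrees with 1 − 0 + 1 = 2.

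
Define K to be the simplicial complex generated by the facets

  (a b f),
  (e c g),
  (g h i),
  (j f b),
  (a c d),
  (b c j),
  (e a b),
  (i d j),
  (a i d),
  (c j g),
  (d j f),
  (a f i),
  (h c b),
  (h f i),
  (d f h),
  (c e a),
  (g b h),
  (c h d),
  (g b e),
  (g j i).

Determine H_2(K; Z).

We work with the vertex ordering a < b < c < d < e < f < g < h < i < j. The simplices of K, each written with vertices in increasing order, are:

  0-simplices (10): a, b, c, d, e, f, g, h, i, j
  1-simplices (30): ab, ac, ad, ae, af, ai, bc, be, bf, bg, bh, bj, cd, ce, cg, ch, cj, df, dh, di, dj, eg, fh, fi, fj, gh, gi, gj, hi, ij
  2-simplices (20): abe, abf, acd, ace, adi, afi, bch, bcj, beg, bfj, bgh, cdh, ceg, cgj, dfh, dfj, dij, fhi, ghi, gij

so the chain groups are C_0 ≅ Z^10, C_1 ≅ Z^30, C_2 ≅ Z^20.

Boundary ∂_1: C_1 → C_0 maps an edge to its endpoints' difference, ∂[p,q] = q − p. For instance
  ∂gj = j − g.
As a 10×30 matrix over Z this has rank 9, with invariant factors (1,1,1,1,1,1,1,1,1).

Boundary ∂_2: C_2 → C_1 maps a triangle to the signed sum of its edges. For instance
  ∂bcj = cj − bj + bc,
  ∂adi = di − ai + ad.
This gives a 30×20 integer matrix of rank 20; reducing to Smith normal form yields diagonal entries (1,1,1,1,1,1,1,1,1,1,1,1,1,1,1,1,1,1,1,2).

Now H_k = ker ∂_k / im ∂_{k+1}, so:

  H_2: rank ker ∂_2 − rank ∂_3 = (20 − 20) − 0 = 0, and there is no ∂_3, so H_2 ≅ 0.

H_2 = 0.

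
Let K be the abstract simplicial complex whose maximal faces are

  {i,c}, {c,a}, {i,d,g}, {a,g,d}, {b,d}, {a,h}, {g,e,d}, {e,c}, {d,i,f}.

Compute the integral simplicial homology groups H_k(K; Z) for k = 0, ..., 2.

H_0 ≅ Z,  H_1 ≅ Z^2,  H_2 = 0.

Fix the vertex order a < b < c < d < e < f < g < h < i and write every simplex with vertices in increasing order. Then dim K = 2 and the simplices of K are:

  0-simplices (9): a, b, c, d, e, f, g, h, i
  1-simplices (14): ac, ad, ag, ah, bd, ce, ci, de, df, dg, di, eg, fi, gi
  2-simplices (4): adg, deg, dfi, dgi

giving chain groups C_0 ≅ Z^9, C_1 ≅ Z^14, C_2 ≅ Z^4.

∂_1: C_1 → C_0 is given by ∂[p,q] = [q] − [p]. For instance
  ∂de = e − d.
The 9×14 boundary matrix has rank 8 and Smith normal form diag(1,1,1,1,1,1,1,1).

∂_2: C_2 → C_1 sends each 2-simplex [p,q,r] to [q,r] − [p,r] + [p,q]. For instance
  ∂deg = eg − dg + de,
  ∂adg = dg − ag + ad.
The resulting 14×4 matrix has rank 4, and its Smith normal form has invariant factors (1,1,1,1).

From H_k ≅ ker(∂_k) / im(∂_{k+1}) we obtain:

  H_0: rank C_0 − rank ∂_1 = 9 − 8 = 1, and the invariant factors of ∂_1 are all 1, so H_0 = Z.
  H_1: rank ker ∂_1 − rank ∂_2 = (14 − 8) − 4 = 2, and the invariant factors of ∂_2 are all 1, so H_1 = Z^2.
  H_2: rank ker ∂_2 − rank ∂_3 = (4 − 4) − 0 = 0, and there is no ∂_3, so H_2 = 0.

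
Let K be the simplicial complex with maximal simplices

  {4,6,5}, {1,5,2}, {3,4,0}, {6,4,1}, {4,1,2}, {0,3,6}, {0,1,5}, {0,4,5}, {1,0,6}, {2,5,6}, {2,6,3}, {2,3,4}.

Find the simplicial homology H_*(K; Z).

H_0 = Z,  H_1 = Z/2Z,  H_2 = 0.

Take the total order 0 < 1 < 2 < 3 < 4 < 5 < 6 on the vertex set. Then K (dimension 2) consists of the simplices:

  0-simplices (7): [0], [1], [2], [3], [4], [5], [6]
  1-simplices (18): [0,1], [0,3], [0,4], [0,5], [0,6], [1,2], [1,4], [1,5], [1,6], [2,3], [2,4], [2,5], [2,6], [3,4], [3,6], [4,5], [4,6], [5,6]
  2-simplices (12): [0,1,5], [0,1,6], [0,3,4], [0,3,6], [0,4,5], [1,2,4], [1,2,5], [1,4,6], [2,3,4], [2,3,6], [2,5,6], [4,5,6]

so the chain groups are C_0 ≅ Z^7, C_1 ≅ Z^18, C_2 ≅ Z^12.

∂_1: C_1 → C_0 sends each edge [p,q] (with p < q) to q − p. For instance
  ∂[3,4] = [4] − [3].
The 7×18 boundary matrix has rank 6 and Smith normal form diag(1,1,1,1,1,1).

Boundary ∂_2: C_2 → C_1 maps a triangle to the signed sum of its edges. For instance
  ∂[2,3,4] = [3,4] − [2,4] + [2,3],
  ∂[0,3,6] = [3,6] − [0,6] + [0,3].
As a 18×12 matrix over Z this has rank 12, with invariant factors (1,1,1,1,1,1,1,1,1,1,1,2).

From H_k ≅ ker(∂_k) / im(∂_{k+1}) we obtain:

  H_0: rank C_0 − rank ∂_1 = 7 − 6 = 1, and the invariant factors of ∂_1 are all 1, so H_0 ≅ Z.
  H_1: rank ker ∂_1 − rank ∂_2 = (18 − 6) − 12 = 0, and ∂_2 has invariant factor 2 > 1, so H_1 ≅ Z/2Z.
  H_2: rank ker ∂_2 − rank ∂_3 = (12 − 12) − 0 = 0, and there is no ∂_3, so H_2 ≅ 0.

As a check, the Euler characteristic is 7 − 18 + 12 = 1, which agrees with 1 − 0 + 0 = 1.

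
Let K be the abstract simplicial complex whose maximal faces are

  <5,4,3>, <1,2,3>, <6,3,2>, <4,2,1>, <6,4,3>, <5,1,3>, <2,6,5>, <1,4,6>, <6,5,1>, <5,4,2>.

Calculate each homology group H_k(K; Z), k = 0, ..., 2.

Order the vertices as 1 < 2 < 3 < 4 < 5 < 6. Listing each simplex with vertices in this order, K has dimension 2 with simplices:

  0-simplices (6): [1], [2], [3], [4], [5], [6]
  1-simplices (15): [1,2], [1,3], [1,4], [1,5], [1,6], [2,3], [2,4], [2,5], [2,6], [3,4], [3,5], [3,6], [4,5], [4,6], [5,6]
  2-simplices (10): [1,2,3], [1,2,4], [1,3,5], [1,4,6], [1,5,6], [2,3,6], [2,4,5], [2,5,6], [3,4,5], [3,4,6]

so the chain groups are C_0 ≅ Z^6, C_1 ≅ Z^15, C_2 ≅ Z^10.

∂_1: C_1 → C_0 sends each edge [p,q] (with p < q) to q − p. For instance
  ∂[2,5] = [5] − [2].
As a 6×15 matrix over Z this has rank 5, with invariant factors (1,1,1,1,1).

Boundary ∂_2: C_2 → C_1 sends each 2-simplex [p,q,r] to [q,r] − [p,r] + [p,q]. For instance
  ∂[3,4,6] = [4,6] − [3,6] + [3,4],
  ∂[1,2,3] = [2,3] − [1,3] + [1,2].
As a 15×10 matrix over Z this has rank 10, with invariant factors (1,1,1,1,1,1,1,1,1,2).

Now H_k = ker ∂_k / im ∂_{k+1}, so:

  H_0: rank C_0 − rank ∂_1 = 6 − 5 = 1, and the invariant factors of ∂_1 are all 1, so H_0 ≅ Z.
  H_1: rank ker ∂_1 − rank ∂_2 = (15 − 5) − 10 = 0, and ∂_2 has invariant factor 2 > 1, so H_1 ≅ Z/2.
  H_2: rank ker ∂_2 − rank ∂_3 = (10 − 10) − 0 = 0, and there is no ∂_3, so H_2 ≅ 0.

H_0 ≅ Z,  H_1 ≅ Z/2,  H_2 = 0.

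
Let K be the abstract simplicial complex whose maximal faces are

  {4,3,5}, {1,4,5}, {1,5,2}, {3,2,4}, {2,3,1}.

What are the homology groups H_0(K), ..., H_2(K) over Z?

H_0 ≅ Z,  H_1 ≅ Z,  H_2 = 0.

K has 5 vertices, 10 edges, 5 triangles.
rank ∂_0 = 0, rank ∂_1 = 4 ⇒ b_0 = 5 − 0 − 4 = 1; all invariant factors of ∂_1 are 1 so no torsion. So H_0 = Z.
rank ∂_1 = 4, rank ∂_2 = 5 ⇒ b_1 = 10 − 4 − 5 = 1; all invariant factors of ∂_2 are 1 so no torsion. So H_1 = Z.
rank ∂_2 = 5, rank ∂_3 = 0 ⇒ b_2 = 5 − 5 − 0 = 0. So H_2 = 0.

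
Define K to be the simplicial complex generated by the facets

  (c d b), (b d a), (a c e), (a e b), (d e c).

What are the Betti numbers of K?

b_0 = 1, b_1 = 1, b_2 = 0.

Order the vertices as a < b < c < d < e. Listing each simplex with vertices in this order, K has dimension 2 with simplices:

  0-simplices (5): a, b, c, d, e
  1-simplices (10): ab, ac, ad, ae, bc, bd, be, cd, ce, de
  2-simplices (5): abd, abe, ace, bcd, cde

giving chain groups C_0 ≅ Z^5, C_1 ≅ Z^10, C_2 ≅ Z^5.

∂_1: C_1 → C_0 is given by ∂[p,q] = [q] − [p]. For instance
  ∂bd = d − b.
The 5×10 boundary matrix has rank 4 and Smith normal form diag(1,1,1,1).

∂_2: C_2 → C_1 sends each 2-simplex [p,q,r] to [q,r] − [p,r] + [p,q]. For instance
  ∂abe = be − ae + ab,
  ∂abd = bd − ad + ab.
The 10×5 boundary matrix has rank 5 and Smith normal form diag(1,1,1,1,1).

Computing H_k = (kernel of ∂_k) / (image of ∂_{k+1}):

  H_0: rank C_0 − rank ∂_1 = 5 − 4 = 1, and the invariant factors of ∂_1 are all 1, so H_0 ≅ Z.
  H_1: rank ker ∂_1 − rank ∂_2 = (10 − 4) − 5 = 1, and the invariant factors of ∂_2 are all 1, so H_1 ≅ Z.
  H_2: rank ker ∂_2 − rank ∂_3 = (5 − 5) − 0 = 0, and there is no ∂_3, so H_2 ≅ 0.

Hence the Betti numbers are b_0 = 1, b_1 = 1, b_2 = 0.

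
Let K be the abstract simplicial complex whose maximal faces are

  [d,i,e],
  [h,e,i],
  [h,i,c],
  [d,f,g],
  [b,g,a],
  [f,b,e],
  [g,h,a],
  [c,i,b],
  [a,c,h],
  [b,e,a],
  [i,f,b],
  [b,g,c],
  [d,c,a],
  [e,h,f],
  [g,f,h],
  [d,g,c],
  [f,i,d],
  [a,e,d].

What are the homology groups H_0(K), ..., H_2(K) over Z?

H_0 = Z,  H_1 = Z ⊕ Z/2Z,  H_2 = 0.

Order the vertices as a < b < c < d < e < f < g < h < i. Listing each simplex with vertices in this order, K has dimension 2 with simplices:

  0-simplices (9): a, b, c, d, e, f, g, h, i
  1-simplices (27): ab, ac, ad, ae, ag, ah, bc, be, bf, bg, bi, cd, cg, ch, ci, de, df, dg, di, ef, eh, ei, fg, fh, fi, gh, hi
  2-simplices (18): abe, abg, acd, ach, ade, agh, bcg, bci, bef, bfi, cdg, chi, dei, dfg, dfi, efh, ehi, fgh

so the chain groups are C_0 ≅ Z^9, C_1 ≅ Z^27, C_2 ≅ Z^18.

Boundary ∂_1: C_1 → C_0 is given by ∂[p,q] = [q] − [p]. For instance
  ∂fi = i − f.
The 9×27 boundary matrix has rank 8 and Smith normal form diag(1,1,1,1,1,1,1,1).

Boundary ∂_2: C_2 → C_1 acts by ∂[p,q,r] = [q,r] − [p,r] + [p,q]. For instance
  ∂ade = de − ae + ad,
  ∂abe = be − ae + ab.
As a 27×18 matrix over Z this has rank 18, with invariant factors (1,1,1,1,1,1,1,1,1,1,1,1,1,1,1,1,1,2).

Computing H_k = (kernel of ∂_k) / (image of ∂_{k+1}):

  H_0: rank C_0 − rank ∂_1 = 9 − 8 = 1, and the invariant factors of ∂_1 are all 1, so H_0 = Z.
  H_1: rank ker ∂_1 − rank ∂_2 = (27 − 8) − 18 = 1, and ∂_2 has invariant factor 2 > 1, so H_1 = Z ⊕ Z/2Z.
  H_2: rank ker ∂_2 − rank ∂_3 = (18 − 18) − 0 = 0, and there is no ∂_3, so H_2 = 0.

(K is a triangulation of the Klein bottle.)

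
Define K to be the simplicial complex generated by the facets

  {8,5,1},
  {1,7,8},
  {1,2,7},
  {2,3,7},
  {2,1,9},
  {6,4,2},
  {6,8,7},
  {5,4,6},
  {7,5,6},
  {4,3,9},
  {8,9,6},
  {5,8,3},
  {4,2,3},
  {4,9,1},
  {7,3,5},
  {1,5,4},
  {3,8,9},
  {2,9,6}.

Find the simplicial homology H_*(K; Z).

H_0 ≅ Z,  H_1 ≅ Z ⊕ Z_2,  H_2 = 0.

We work with the vertex ordering 1 < 2 < 3 < 4 < 5 < 6 < 7 < 8 < 9. The simplices of K, each written with vertices in increasing order, are:

  0-simplices (9): [1], [2], [3], [4], [5], [6], [7], [8], [9]
  1-simplices (27): (27 of them)
  2-simplices (18): [1,2,7], [1,2,9], [1,4,5], [1,4,9], [1,5,8], [1,7,8], [2,3,4], [2,3,7], [2,4,6], [2,6,9], [3,4,9], [3,5,7], [3,5,8], [3,8,9], [4,5,6], [5,6,7], [6,7,8], [6,8,9]

giving chain groups C_0 ≅ Z^9, C_1 ≅ Z^27, C_2 ≅ Z^18.

The boundary map ∂_1: C_1 → C_0 is given by ∂[p,q] = [q] − [p].
The resulting 9×27 matrix has rank 8, and its Smith normal form has invariant factors (1,1,1,1,1,1,1,1).

Boundary ∂_2: C_2 → C_1 acts by ∂[p,q,r] = [q,r] − [p,r] + [p,q]. For instance
  ∂[5,6,7] = [6,7] − [5,7] + [5,6],
  ∂[1,2,7] = [2,7] − [1,7] + [1,2].
This gives a 27×18 integer matrix of rank 18; reducing to Smith normal form yields diagonal entries (1,1,1,1,1,1,1,1,1,1,1,1,1,1,1,1,1,2).

Now H_k = ker ∂_k / im ∂_{k+1}, so:

  H_0: rank C_0 − rank ∂_1 = 9 − 8 = 1, and the invariant factors of ∂_1 are all 1, so H_0 ≅ Z.
  H_1: rank ker ∂_1 − rank ∂_2 = (27 − 8) − 18 = 1, and ∂_2 has invariant factor 2 > 1, so H_1 ≅ Z ⊕ Z_2.
  H_2: rank ker ∂_2 − rank ∂_3 = (18 − 18) − 0 = 0, and there is no ∂_3, so H_2 ≅ 0.

As a check, the Euler characteristic is 9 − 27 + 18 = 0, which agrees with 1 − 1 + 0 = 0.
(K is a triangulation of the Klein bottle.)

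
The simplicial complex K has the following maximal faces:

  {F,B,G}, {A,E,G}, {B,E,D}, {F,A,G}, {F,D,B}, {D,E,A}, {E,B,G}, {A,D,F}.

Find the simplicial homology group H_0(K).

H_0 ≅ Z.

Take the total order A < B < D < E < F < G on the vertex set. Then K (dimension 2) consists of the simplices:

  0-simplices (6): A, B, D, E, F, G
  1-simplices (12): AD, AE, AF, AG, BD, BE, BF, BG, DE, DF, EG, FG
  2-simplices (8): ADE, ADF, AEG, AFG, BDE, BDF, BEG, BFG

so the chain groups are C_0 ≅ Z^6, C_1 ≅ Z^12, C_2 ≅ Z^8.

∂_1: C_1 → C_0 sends each edge [p,q] (with p < q) to q − p.
The resulting 6×12 matrix has rank 5, and its Smith normal form has invariant factors (1,1,1,1,1).

∂_2: C_2 → C_1 maps a triangle to the signed sum of its edges. For instance
  ∂ADF = DF − AF + AD,
  ∂BDF = DF − BF + BD.
This gives a 12×8 integer matrix of rank 7; reducing to Smith normal form yields diagonal entries (1,1,1,1,1,1,1).

From H_k ≅ ker(∂_k) / im(∂_{k+1}) we obtain:

  H_0: rank C_0 − rank ∂_1 = 6 − 5 = 1, and the invariant factors of ∂_1 are all 1, so H_0 ≅ Z.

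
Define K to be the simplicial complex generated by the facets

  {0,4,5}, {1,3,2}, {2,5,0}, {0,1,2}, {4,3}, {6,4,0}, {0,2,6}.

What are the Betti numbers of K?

We work with the vertex ordering 0 < 1 < 2 < 3 < 4 < 5 < 6. The simplices of K, each written with vertices in increasing order, are:

  0-simplices (7): [0], [1], [2], [3], [4], [5], [6]
  1-simplices (13): [0,1], [0,2], [0,4], [0,5], [0,6], [1,2], [1,3], [2,3], [2,5], [2,6], [3,4], [4,5], [4,6]
  2-simplices (6): [0,1,2], [0,2,5], [0,2,6], [0,4,5], [0,4,6], [1,2,3]

giving chain groups C_0 ≅ Z^7, C_1 ≅ Z^13, C_2 ≅ Z^6.

The boundary map ∂_1: C_1 → C_0 is given by ∂[p,q] = [q] − [p].
The resulting 7×13 matrix has rank 6, and its Smith normal form has invariant factors (1,1,1,1,1,1).

∂_2: C_2 → C_1 sends each 2-simplex [p,q,r] to [q,r] − [p,r] + [p,q]. For instance
  ∂[0,4,6] = [4,6] − [0,6] + [0,4],
  ∂[1,2,3] = [2,3] − [1,3] + [1,2].
The resulting 13×6 matrix has rank 6, and its Smith normal form has invariant factors (1,1,1,1,1,1).

Computing H_k = (kernel of ∂_k) / (image of ∂_{k+1}):

  H_0: rank C_0 − rank ∂_1 = 7 − 6 = 1, and the invariant factors of ∂_1 are all 1, so H_0 ≅ Z.
  H_1: rank ker ∂_1 − rank ∂_2 = (13 − 6) − 6 = 1, and the invariant factors of ∂_2 are all 1, so H_1 ≅ Z.
  H_2: rank ker ∂_2 − rank ∂_3 = (6 − 6) − 0 = 0, and there is no ∂_3, so H_2 ≅ 0.

Hence the Betti numbers are b_0 = 1, b_1 = 1, b_2 = 0.

b_0 = 1, b_1 = 1, b_2 = 0.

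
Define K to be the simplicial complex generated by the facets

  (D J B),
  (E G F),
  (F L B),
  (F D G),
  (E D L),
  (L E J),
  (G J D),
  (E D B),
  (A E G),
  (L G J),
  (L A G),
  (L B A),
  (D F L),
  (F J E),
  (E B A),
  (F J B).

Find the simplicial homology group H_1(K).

We work with the vertex ordering A < B < D < E < F < G < J < L. The simplices of K, each written with vertices in increasing order, are:

  0-simplices (8): A, B, D, E, F, G, J, L
  1-simplices (24): AB, AE, AG, AL, BD, BE, BF, BJ, BL, DE, DF, DG, DJ, DL, EF, EG, EJ, EL, FG, FJ, FL, GJ, GL, JL
  2-simplices (16): ABE, ABL, AEG, AGL, BDE, BDJ, BFJ, BFL, DEL, DFG, DFL, DGJ, EFG, EFJ, EJL, GJL

Hence C_0 ≅ Z^8, C_1 ≅ Z^24, C_2 ≅ Z^16.

Boundary ∂_1: C_1 → C_0 is given by ∂[p,q] = [q] − [p]. For instance
  ∂AB = B − A.
As a 8×24 matrix over Z this has rank 7, with invariant factors (1,1,1,1,1,1,1).

∂_2: C_2 → C_1 maps a triangle to the signed sum of its edges. For instance
  ∂BFJ = FJ − BJ + BF,
  ∂DEL = EL − DL + DE.
As a 24×16 matrix over Z this has rank 15, with invariant factors (1,1,1,1,1,1,1,1,1,1,1,1,1,1,1).

Computing H_k = (kernel of ∂_k) / (image of ∂_{k+1}):

  H_1: rank ker ∂_1 − rank ∂_2 = (24 − 7) − 15 = 2, and the invariant factors of ∂_2 are all 1, so H_1 ≅ Z^2.

H_1 ≅ Z^2.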